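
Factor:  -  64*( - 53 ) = 2^6*53^1 = 3392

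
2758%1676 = 1082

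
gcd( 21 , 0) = 21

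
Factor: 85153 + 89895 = 2^3 * 21881^1 =175048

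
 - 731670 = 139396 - 871066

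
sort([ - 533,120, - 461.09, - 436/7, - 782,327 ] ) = [ - 782, - 533 , - 461.09, - 436/7,120,327 ]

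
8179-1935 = 6244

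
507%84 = 3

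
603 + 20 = 623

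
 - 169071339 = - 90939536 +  - 78131803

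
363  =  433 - 70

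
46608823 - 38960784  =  7648039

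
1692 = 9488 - 7796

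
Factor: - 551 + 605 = 54 = 2^1*3^3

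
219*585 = 128115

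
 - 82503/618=- 134  +  1/2= -133.50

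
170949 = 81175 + 89774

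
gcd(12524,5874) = 2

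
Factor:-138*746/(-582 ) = 17158/97 = 2^1*23^1*97^(- 1 )*  373^1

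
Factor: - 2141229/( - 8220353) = 3^1*43^ ( - 1)*53^( - 1) * 3607^ ( - 1)* 713743^1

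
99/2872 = 99/2872 = 0.03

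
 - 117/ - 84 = 1+11/28 = 1.39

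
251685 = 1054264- 802579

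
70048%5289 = 1291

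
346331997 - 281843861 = 64488136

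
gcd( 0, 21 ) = 21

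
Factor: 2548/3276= 3^( - 2)*7^1 = 7/9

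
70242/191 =70242/191 = 367.76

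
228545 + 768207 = 996752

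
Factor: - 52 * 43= -2^2*13^1*43^1  =  - 2236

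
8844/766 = 11 + 209/383  =  11.55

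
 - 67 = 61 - 128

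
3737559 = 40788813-37051254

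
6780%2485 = 1810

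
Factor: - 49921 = - 49921^1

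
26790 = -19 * ( - 1410)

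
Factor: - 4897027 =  - 29^1*168863^1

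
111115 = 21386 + 89729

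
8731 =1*8731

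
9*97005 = 873045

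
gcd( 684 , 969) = 57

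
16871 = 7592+9279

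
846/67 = 846/67=12.63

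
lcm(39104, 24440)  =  195520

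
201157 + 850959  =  1052116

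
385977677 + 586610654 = 972588331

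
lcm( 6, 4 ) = 12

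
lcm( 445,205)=18245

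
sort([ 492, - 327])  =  [-327, 492 ]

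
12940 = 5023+7917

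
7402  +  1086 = 8488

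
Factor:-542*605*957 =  - 313809870 = -2^1*3^1*5^1 * 11^3*29^1 * 271^1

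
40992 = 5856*7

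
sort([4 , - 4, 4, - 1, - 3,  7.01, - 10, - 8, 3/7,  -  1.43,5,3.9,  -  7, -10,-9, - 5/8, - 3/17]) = [ - 10,  -  10, - 9, - 8,- 7,- 4,  -  3,- 1.43, - 1, -5/8,- 3/17,3/7,3.9,4, 4,5, 7.01] 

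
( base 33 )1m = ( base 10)55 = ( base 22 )2b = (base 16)37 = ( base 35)1k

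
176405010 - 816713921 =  - 640308911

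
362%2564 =362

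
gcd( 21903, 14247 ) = 3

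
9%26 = 9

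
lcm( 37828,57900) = 2837100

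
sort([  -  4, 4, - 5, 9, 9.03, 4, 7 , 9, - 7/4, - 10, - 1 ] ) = [-10, - 5, - 4 , - 7/4, - 1,4  ,  4, 7, 9, 9, 9.03] 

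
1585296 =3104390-1519094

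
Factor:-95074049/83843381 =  - 7^1*107^(-1)*487^( -1 )*1609^( - 1)*13582007^1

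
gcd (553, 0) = 553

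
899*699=628401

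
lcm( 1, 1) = 1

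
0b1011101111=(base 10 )751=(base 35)lg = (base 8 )1357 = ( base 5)11001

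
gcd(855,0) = 855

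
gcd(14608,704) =176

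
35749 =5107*7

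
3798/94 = 40 + 19/47 = 40.40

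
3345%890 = 675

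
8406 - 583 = 7823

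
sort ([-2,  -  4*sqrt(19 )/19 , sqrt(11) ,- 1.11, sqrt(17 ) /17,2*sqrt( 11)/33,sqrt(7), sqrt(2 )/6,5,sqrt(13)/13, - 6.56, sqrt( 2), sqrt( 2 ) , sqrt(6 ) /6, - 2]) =[-6.56, - 2,-2,-1.11, - 4*sqrt(19 ) /19,2 * sqrt( 11) /33,sqrt(2 ) /6, sqrt( 17) /17,sqrt(13)/13 , sqrt(6 )/6,sqrt(2) , sqrt(2),sqrt( 7), sqrt(11 ),5]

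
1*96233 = 96233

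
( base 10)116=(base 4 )1310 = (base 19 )62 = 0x74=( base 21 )5B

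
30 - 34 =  - 4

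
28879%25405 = 3474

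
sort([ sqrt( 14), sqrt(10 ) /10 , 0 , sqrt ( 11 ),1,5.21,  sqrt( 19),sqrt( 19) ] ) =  [0, sqrt(10)/10,1,sqrt ( 11 ) , sqrt(14), sqrt( 19) , sqrt(19),5.21]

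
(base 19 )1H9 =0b1010110101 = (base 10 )693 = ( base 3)221200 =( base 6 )3113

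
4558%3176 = 1382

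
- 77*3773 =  - 290521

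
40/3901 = 40/3901 = 0.01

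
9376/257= 36 + 124/257=36.48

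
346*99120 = 34295520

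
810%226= 132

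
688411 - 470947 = 217464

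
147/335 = 147/335 =0.44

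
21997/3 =7332 + 1/3=7332.33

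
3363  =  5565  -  2202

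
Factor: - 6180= - 2^2  *3^1*5^1*103^1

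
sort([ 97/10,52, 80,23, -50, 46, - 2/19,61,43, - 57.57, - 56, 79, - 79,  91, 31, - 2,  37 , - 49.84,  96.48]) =[- 79  ,-57.57, - 56, - 50, - 49.84, - 2, - 2/19,97/10,23,31,37,43,46,52,61,79,80,91,96.48] 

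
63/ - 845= - 1+ 782/845 = - 0.07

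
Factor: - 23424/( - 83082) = 64/227 = 2^6*227^( - 1 )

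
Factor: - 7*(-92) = 2^2*7^1*23^1 = 644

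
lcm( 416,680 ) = 35360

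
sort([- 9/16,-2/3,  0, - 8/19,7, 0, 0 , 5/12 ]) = [-2/3, - 9/16,-8/19,0,0, 0,5/12,7 ]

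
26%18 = 8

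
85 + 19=104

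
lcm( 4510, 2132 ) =117260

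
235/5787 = 235/5787  =  0.04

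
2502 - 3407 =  - 905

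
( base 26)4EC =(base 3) 11020002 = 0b110000001000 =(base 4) 300020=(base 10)3080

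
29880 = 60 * 498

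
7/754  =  7/754 = 0.01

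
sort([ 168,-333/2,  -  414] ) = [ - 414, - 333/2,168] 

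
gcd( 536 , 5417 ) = 1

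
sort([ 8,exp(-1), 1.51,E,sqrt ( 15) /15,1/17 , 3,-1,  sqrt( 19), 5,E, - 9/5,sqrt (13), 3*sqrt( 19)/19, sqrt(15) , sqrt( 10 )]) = [ - 9/5,-1, 1/17,sqrt( 15)/15, exp( - 1), 3 * sqrt( 19 ) /19,1.51,E,E,3,sqrt(10), sqrt( 13 ), sqrt( 15), sqrt(19 ),  5,8 ] 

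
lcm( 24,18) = 72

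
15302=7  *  2186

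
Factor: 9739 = 9739^1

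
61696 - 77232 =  - 15536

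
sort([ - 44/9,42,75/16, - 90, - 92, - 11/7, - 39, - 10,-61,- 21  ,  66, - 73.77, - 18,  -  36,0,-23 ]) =[-92, - 90,-73.77  , - 61, - 39,-36, - 23, - 21,-18, - 10,-44/9, - 11/7,0, 75/16,42 , 66 ]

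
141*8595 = 1211895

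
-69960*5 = -349800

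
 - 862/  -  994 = 431/497 = 0.87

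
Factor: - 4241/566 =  - 2^( - 1 ) * 283^(-1)*4241^1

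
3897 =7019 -3122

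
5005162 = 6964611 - 1959449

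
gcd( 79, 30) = 1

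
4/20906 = 2/10453  =  0.00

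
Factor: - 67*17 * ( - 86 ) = 97954 = 2^1*17^1*43^1*67^1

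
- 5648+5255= - 393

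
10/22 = 5/11 = 0.45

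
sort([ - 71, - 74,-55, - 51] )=[ - 74, - 71, - 55, - 51]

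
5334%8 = 6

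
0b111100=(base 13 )48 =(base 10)60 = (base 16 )3C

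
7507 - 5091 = 2416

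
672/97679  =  672/97679  =  0.01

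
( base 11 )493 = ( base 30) JG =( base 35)gq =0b1001001010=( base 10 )586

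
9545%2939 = 728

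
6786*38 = 257868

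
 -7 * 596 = - 4172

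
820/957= 820/957= 0.86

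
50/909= 50/909 = 0.06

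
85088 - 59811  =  25277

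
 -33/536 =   -  1+503/536 = -0.06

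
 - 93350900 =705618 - 94056518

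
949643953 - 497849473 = 451794480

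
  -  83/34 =-3 + 19/34= -2.44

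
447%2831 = 447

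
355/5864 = 355/5864= 0.06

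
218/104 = 2 + 5/52 = 2.10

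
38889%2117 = 783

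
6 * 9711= 58266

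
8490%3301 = 1888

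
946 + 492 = 1438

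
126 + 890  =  1016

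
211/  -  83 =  - 211/83 = - 2.54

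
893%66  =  35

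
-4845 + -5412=-10257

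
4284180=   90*47602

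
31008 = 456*68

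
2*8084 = 16168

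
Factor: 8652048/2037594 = 2^3*13^ ( -1)*17^1*23^1*151^( - 1)*173^(  -  1 )*461^1 = 1442008/339599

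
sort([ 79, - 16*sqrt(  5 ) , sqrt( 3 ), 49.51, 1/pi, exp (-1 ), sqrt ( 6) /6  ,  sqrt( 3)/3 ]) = [ - 16* sqrt (5 ),1/pi, exp( - 1),sqrt( 6)/6, sqrt ( 3 ) /3,  sqrt (3 ), 49.51,79]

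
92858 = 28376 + 64482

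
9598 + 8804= 18402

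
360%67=25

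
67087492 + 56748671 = 123836163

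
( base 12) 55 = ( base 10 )65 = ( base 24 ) 2H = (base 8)101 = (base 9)72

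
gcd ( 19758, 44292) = 6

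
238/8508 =119/4254 = 0.03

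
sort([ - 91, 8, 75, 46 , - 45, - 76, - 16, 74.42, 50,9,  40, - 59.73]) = [ - 91 , - 76 , - 59.73, - 45,-16,8, 9 , 40,46, 50, 74.42, 75]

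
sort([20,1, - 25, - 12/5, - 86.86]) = [ - 86.86, - 25, - 12/5,1,20]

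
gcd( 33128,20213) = 41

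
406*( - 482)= - 195692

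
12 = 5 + 7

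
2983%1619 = 1364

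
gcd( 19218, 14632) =2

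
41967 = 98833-56866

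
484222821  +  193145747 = 677368568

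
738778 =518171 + 220607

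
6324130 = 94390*67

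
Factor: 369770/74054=184885/37027=5^1*61^(  -  1 )* 103^1 * 359^1 *607^( - 1)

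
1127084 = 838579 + 288505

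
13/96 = 13/96  =  0.14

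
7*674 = 4718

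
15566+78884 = 94450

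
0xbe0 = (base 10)3040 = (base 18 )96g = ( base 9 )4147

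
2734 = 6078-3344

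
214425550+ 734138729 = 948564279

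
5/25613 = 5/25613 = 0.00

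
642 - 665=-23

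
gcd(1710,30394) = 2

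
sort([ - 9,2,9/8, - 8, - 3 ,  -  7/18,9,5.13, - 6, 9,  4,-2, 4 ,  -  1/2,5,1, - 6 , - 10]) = [ -10 , - 9,-8,  -  6, -6, - 3,  -  2, -1/2,-7/18,1 , 9/8, 2, 4,  4,5,5.13,  9 , 9 ]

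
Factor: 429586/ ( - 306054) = - 619/441 = -3^( - 2)*7^ ( - 2)*619^1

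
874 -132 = 742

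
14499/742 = 19 + 401/742 = 19.54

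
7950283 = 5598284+2351999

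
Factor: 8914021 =19^1*179^1*2621^1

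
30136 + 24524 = 54660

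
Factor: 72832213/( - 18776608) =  - 2^(-5 )*7517^1*9689^1*586769^( - 1)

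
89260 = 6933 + 82327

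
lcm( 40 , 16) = 80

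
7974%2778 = 2418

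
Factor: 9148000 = 2^5*5^3*2287^1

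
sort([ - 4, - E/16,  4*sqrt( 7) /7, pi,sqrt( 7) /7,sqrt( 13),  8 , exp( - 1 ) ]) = [  -  4, - E/16,  exp( - 1),  sqrt( 7)/7,4*sqrt( 7 ) /7 , pi,  sqrt( 13),  8] 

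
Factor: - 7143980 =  - 2^2*5^1*357199^1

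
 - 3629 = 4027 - 7656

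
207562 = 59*3518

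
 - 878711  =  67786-946497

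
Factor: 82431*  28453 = 2345409243  =  3^3*37^1*43^1*71^1*769^1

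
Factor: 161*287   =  46207 = 7^2*23^1*41^1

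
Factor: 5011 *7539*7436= 280916680044 = 2^2*3^1*7^1*11^1*13^2 * 359^1*5011^1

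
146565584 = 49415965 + 97149619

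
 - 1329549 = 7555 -1337104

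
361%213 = 148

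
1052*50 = 52600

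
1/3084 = 1/3084 = 0.00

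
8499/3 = 2833 = 2833.00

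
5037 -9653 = - 4616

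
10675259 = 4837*2207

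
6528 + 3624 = 10152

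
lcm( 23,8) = 184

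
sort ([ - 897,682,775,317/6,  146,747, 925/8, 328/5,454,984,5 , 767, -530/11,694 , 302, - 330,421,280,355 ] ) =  [  -  897, - 330, - 530/11, 5, 317/6, 328/5, 925/8 , 146, 280,302, 355, 421, 454,682,694,747,767,775, 984] 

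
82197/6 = 27399/2 =13699.50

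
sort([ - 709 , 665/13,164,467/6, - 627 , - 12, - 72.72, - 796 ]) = [ - 796,-709 , - 627,- 72.72, - 12,665/13,467/6,164]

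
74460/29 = 74460/29  =  2567.59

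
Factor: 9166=2^1*4583^1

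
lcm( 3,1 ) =3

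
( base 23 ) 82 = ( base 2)10111010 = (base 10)186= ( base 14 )d4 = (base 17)ag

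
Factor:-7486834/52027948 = - 3743417/26013974 = - 2^ ( - 1 )*7^(-1)*17^2*71^( - 1)*12953^1*26171^ ( - 1)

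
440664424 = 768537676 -327873252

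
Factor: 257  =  257^1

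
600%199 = 3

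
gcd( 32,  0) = 32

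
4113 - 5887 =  - 1774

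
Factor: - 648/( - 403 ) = 2^3*3^4*13^ ( - 1)*31^(  -  1)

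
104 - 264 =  - 160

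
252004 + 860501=1112505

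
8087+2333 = 10420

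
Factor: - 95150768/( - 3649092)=23787692/912273 = 2^2* 3^( - 1)*17^1*304091^( - 1 ) *349819^1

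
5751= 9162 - 3411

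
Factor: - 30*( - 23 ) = 2^1*3^1*5^1*23^1 = 690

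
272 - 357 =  - 85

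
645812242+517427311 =1163239553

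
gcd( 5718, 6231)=3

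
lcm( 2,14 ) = 14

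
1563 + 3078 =4641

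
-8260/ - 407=8260/407= 20.29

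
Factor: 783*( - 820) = - 642060 = - 2^2*3^3*5^1*29^1*41^1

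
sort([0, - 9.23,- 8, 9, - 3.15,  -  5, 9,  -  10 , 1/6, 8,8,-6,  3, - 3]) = [- 10, - 9.23, - 8,-6, - 5 , - 3.15, - 3,0, 1/6, 3, 8,  8,9, 9]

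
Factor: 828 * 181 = 2^2*3^2*23^1*181^1  =  149868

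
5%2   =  1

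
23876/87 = 23876/87 = 274.44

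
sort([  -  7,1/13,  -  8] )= [ - 8,-7, 1/13 ]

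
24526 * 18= 441468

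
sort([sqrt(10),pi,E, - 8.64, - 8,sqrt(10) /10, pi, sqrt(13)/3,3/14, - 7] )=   [ - 8.64, -8, - 7, 3/14,sqrt(10)/10,sqrt(13 ) /3, E,pi,pi,sqrt( 10) ]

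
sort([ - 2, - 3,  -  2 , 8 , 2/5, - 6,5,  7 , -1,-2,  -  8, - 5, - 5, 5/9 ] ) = [ - 8, - 6,-5, - 5, - 3,  -  2, - 2, - 2, - 1 , 2/5, 5/9,5,7, 8]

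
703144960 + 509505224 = 1212650184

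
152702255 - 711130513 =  - 558428258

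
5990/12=2995/6  =  499.17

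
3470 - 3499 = - 29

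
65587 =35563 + 30024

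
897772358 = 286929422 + 610842936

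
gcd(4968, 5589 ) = 621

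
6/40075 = 6/40075 = 0.00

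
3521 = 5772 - 2251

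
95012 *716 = 68028592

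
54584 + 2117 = 56701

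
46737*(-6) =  - 280422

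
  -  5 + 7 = 2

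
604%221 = 162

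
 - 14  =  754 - 768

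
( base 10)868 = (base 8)1544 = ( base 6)4004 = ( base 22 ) 1ha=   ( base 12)604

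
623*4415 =2750545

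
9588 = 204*47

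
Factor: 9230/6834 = 4615/3417 = 3^( -1)*5^1*13^1 * 17^( - 1)*67^( - 1)*71^1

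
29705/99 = 29705/99 = 300.05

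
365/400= 73/80 =0.91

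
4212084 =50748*83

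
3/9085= 3/9085  =  0.00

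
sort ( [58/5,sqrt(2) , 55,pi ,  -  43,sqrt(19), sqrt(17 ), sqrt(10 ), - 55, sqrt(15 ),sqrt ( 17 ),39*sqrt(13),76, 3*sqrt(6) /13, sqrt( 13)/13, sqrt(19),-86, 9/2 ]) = [ - 86, - 55, - 43, sqrt(13)/13, 3 * sqrt (6 ) /13, sqrt( 2 ),  pi,sqrt(10),  sqrt(15),  sqrt( 17), sqrt(17), sqrt(19), sqrt(19), 9/2, 58/5,55 , 76,39*sqrt(13)] 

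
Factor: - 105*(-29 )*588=1790460  =  2^2*3^2 *5^1 * 7^3 * 29^1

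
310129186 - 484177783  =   - 174048597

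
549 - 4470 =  - 3921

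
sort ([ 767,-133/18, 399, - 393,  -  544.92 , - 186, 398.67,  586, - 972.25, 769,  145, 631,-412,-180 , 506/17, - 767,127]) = [ -972.25, - 767,-544.92, - 412,-393,-186, -180,-133/18, 506/17,127,145, 398.67, 399 , 586,  631, 767, 769 ]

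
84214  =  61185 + 23029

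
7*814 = 5698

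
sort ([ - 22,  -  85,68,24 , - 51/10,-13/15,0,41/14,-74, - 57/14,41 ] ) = [  -  85, - 74, - 22, - 51/10,-57/14,- 13/15, 0, 41/14,24, 41,68]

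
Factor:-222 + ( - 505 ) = - 727=-727^1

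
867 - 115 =752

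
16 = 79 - 63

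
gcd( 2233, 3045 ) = 203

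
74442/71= 1048 + 34/71 = 1048.48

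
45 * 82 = 3690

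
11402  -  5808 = 5594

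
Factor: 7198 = 2^1*59^1 * 61^1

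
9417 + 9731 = 19148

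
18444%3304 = 1924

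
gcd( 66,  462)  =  66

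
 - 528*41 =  - 21648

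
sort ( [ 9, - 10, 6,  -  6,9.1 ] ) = [ - 10,-6,6,9,  9.1]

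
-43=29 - 72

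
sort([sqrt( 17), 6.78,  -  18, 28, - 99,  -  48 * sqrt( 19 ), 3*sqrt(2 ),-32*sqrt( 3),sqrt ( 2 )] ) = [-48* sqrt( 19 ), - 99, - 32 *sqrt( 3) , - 18, sqrt ( 2), sqrt( 17 ),3*sqrt( 2 ), 6.78, 28]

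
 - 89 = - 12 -77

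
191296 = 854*224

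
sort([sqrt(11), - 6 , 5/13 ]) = [ - 6 , 5/13,sqrt( 11)]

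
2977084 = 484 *6151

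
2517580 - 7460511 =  - 4942931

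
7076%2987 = 1102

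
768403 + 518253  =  1286656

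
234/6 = 39 = 39.00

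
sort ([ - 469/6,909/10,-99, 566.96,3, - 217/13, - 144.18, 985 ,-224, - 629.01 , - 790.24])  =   [ - 790.24,-629.01, - 224, - 144.18,  -  99, - 469/6, - 217/13, 3,909/10, 566.96 , 985] 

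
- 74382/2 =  - 37191  =  - 37191.00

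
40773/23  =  40773/23 =1772.74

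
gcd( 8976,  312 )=24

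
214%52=6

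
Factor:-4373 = -4373^1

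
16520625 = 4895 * 3375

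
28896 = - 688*(-42)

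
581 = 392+189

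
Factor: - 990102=- 2^1*3^1*47^1 * 3511^1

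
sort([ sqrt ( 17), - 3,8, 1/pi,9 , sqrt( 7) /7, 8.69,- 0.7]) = [ - 3,  -  0.7, 1/pi, sqrt( 7 )/7,sqrt( 17),8, 8.69,9] 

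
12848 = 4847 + 8001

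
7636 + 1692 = 9328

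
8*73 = 584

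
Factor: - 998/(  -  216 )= 499/108 = 2^( - 2)*3^(  -  3 ) * 499^1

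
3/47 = 3/47 = 0.06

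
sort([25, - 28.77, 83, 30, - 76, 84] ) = [-76, - 28.77,  25, 30,83,84 ]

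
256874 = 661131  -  404257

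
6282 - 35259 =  - 28977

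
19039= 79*241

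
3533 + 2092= 5625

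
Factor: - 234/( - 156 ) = 3/2 = 2^( - 1 )*3^1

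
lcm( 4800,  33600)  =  33600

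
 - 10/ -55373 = 10/55373 = 0.00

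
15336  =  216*71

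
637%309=19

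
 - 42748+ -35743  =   - 78491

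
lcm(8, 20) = 40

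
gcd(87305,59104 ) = 1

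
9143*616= 5632088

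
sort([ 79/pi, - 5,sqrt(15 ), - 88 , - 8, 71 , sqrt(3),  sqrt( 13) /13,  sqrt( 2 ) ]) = [ - 88, - 8, - 5,sqrt(13 ) /13,sqrt( 2),sqrt ( 3),sqrt(15),  79/pi, 71]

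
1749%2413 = 1749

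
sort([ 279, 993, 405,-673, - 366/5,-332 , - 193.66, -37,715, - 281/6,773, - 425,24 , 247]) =[ - 673,-425,-332, -193.66,-366/5, - 281/6, - 37, 24 , 247,279,405, 715, 773,993]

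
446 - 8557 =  -8111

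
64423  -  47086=17337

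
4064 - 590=3474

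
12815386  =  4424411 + 8390975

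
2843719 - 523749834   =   -520906115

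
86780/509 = 86780/509= 170.49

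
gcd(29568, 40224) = 96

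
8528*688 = 5867264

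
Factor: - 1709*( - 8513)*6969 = 3^1*23^1*101^1*1709^1 * 8513^1 = 101390008773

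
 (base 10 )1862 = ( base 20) 4d2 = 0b11101000110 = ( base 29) 266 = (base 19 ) 530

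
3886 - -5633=9519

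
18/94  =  9/47 = 0.19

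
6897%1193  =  932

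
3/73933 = 3/73933 =0.00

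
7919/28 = 7919/28 = 282.82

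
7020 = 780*9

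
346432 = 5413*64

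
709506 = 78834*9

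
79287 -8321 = 70966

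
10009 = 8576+1433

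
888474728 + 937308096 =1825782824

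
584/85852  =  146/21463 =0.01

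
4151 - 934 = 3217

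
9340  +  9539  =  18879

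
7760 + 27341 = 35101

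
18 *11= 198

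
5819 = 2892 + 2927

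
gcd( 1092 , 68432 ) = 364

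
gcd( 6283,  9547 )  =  1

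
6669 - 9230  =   - 2561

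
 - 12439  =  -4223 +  - 8216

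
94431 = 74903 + 19528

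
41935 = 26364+15571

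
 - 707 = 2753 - 3460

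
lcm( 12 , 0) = 0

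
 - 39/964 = -39/964 =- 0.04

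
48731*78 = 3801018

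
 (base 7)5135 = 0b11011111110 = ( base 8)3376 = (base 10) 1790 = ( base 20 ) 49A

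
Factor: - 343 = -7^3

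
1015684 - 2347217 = - 1331533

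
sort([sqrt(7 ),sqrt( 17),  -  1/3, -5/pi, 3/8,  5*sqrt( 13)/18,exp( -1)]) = [-5/pi,-1/3,exp( - 1 ), 3/8 , 5*sqrt( 13 )/18,sqrt(7), sqrt(17)]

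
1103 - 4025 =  - 2922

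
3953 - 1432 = 2521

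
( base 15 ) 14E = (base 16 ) 12B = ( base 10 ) 299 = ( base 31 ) 9k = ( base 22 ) DD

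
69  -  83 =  - 14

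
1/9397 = 1/9397  =  0.00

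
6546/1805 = 3+1131/1805 = 3.63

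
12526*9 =112734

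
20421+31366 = 51787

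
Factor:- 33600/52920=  -40/63 = - 2^3* 3^(- 2 ) * 5^1*7^(  -  1 ) 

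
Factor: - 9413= - 9413^1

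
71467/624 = 71467/624 = 114.53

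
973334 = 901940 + 71394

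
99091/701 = 99091/701 = 141.36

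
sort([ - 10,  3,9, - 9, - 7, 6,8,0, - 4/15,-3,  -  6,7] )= [ - 10 , - 9, - 7, - 6, - 3, - 4/15, 0 , 3,6,7,8 , 9] 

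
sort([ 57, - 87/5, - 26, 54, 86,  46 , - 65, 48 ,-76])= [ - 76, - 65,-26,- 87/5,46 , 48 , 54,  57 , 86] 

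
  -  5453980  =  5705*( - 956 ) 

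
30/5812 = 15/2906 = 0.01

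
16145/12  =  16145/12  =  1345.42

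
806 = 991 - 185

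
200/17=200/17 = 11.76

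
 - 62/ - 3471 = 62/3471= 0.02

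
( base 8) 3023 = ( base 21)3b1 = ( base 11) 1194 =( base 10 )1555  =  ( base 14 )7d1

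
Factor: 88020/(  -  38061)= - 9780/4229 = - 2^2*3^1*5^1*163^1*4229^( - 1)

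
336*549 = 184464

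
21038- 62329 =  - 41291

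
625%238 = 149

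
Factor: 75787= 75787^1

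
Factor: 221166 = 2^1*3^2*11^1 * 1117^1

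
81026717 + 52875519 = 133902236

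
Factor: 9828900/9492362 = 2^1*3^2*5^2*11^( - 1 )*19^( - 1)*67^1*163^1* 22709^(  -  1 ) = 4914450/4746181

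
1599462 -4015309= - 2415847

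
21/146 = 21/146 = 0.14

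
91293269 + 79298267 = 170591536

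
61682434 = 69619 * 886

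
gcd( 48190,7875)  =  5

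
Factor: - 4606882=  - 2^1*7^2*29^1*1621^1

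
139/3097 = 139/3097 = 0.04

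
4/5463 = 4/5463 = 0.00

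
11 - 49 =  - 38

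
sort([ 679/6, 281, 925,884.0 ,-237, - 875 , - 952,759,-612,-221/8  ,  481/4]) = [ - 952,- 875, - 612,-237, - 221/8,679/6,481/4 , 281 , 759,884.0,925]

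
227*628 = 142556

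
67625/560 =120+85/112 = 120.76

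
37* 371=13727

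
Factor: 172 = 2^2* 43^1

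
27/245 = 27/245 = 0.11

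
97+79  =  176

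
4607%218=29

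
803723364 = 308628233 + 495095131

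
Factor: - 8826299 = -373^1*23663^1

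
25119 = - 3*(  -  8373)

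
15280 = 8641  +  6639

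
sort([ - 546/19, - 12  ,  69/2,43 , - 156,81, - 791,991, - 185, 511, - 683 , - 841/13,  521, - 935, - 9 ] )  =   [  -  935, -791, -683, - 185, - 156, - 841/13, - 546/19, - 12, - 9,69/2,43, 81,511, 521,991 ] 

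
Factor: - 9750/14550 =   -  65/97  =  - 5^1 *13^1*97^( - 1)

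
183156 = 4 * 45789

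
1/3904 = 1/3904 = 0.00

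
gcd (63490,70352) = 2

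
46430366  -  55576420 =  - 9146054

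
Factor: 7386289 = 23^1*321143^1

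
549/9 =61 = 61.00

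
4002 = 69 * 58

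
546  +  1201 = 1747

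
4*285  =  1140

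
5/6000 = 1/1200 = 0.00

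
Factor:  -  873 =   -  3^2*97^1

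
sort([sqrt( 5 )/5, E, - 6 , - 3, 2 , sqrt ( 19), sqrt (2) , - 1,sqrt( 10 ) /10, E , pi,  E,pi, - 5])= [ - 6, - 5, - 3, - 1,sqrt ( 10 )/10,  sqrt ( 5)/5, sqrt(2 ),  2,E, E, E,pi , pi, sqrt( 19) ] 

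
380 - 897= -517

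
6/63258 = 1/10543  =  0.00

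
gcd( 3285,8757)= 9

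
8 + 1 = 9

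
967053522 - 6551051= 960502471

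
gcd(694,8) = 2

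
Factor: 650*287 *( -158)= - 29474900 = - 2^2*5^2*7^1*13^1*41^1*79^1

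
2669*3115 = 8313935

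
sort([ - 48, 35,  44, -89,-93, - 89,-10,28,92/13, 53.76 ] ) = [ - 93, - 89 ,-89, - 48 ,- 10 , 92/13,28 , 35,44, 53.76] 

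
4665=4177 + 488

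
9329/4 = 9329/4  =  2332.25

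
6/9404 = 3/4702  =  0.00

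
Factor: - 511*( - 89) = 7^1 * 73^1 * 89^1 = 45479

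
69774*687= 47934738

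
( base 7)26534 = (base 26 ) AE6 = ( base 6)53002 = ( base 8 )15732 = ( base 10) 7130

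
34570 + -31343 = 3227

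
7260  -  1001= 6259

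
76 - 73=3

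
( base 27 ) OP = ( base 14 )361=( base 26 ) PN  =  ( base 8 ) 1241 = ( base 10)673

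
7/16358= 7/16358=0.00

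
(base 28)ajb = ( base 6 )102451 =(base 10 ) 8383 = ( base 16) 20BF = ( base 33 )7n1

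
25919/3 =8639+2/3 = 8639.67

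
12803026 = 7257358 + 5545668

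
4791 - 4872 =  -81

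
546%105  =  21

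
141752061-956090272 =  - 814338211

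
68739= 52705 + 16034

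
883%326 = 231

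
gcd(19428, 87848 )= 4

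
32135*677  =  21755395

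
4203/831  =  1401/277   =  5.06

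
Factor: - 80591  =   - 7^1 * 29^1*397^1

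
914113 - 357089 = 557024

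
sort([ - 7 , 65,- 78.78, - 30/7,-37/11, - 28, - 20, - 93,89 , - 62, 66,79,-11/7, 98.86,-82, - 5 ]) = [ - 93,-82,- 78.78 ,  -  62, - 28,-20 , - 7, - 5, - 30/7, -37/11, - 11/7,65,66, 79,89,98.86]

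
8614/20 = 4307/10  =  430.70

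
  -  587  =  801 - 1388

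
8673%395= 378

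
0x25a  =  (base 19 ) 1cd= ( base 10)602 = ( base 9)738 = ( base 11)4A8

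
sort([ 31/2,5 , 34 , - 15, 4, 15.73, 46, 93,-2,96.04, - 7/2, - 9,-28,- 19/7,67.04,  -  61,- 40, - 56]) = [ - 61 , - 56,- 40,  -  28, -15,-9, - 7/2,-19/7 ,-2 , 4,  5,31/2,15.73,34, 46,67.04, 93,96.04]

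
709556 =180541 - - 529015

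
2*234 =468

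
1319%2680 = 1319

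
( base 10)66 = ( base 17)3f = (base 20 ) 36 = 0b1000010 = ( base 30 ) 26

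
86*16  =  1376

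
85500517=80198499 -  - 5302018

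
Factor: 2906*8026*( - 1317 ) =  - 2^2*3^1*439^1*1453^1*4013^1 = -  30717123252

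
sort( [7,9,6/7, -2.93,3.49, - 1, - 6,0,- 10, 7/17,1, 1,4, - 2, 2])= [ - 10, -6, - 2.93, - 2, - 1,0,7/17, 6/7,1 , 1, 2,  3.49,4, 7,9] 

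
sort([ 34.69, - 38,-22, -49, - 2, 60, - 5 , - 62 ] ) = [-62, - 49,-38,  -  22,-5,-2, 34.69, 60] 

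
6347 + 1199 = 7546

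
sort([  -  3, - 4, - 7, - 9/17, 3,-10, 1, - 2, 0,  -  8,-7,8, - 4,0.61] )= [  -  10, - 8,  -  7, - 7, - 4,  -  4, - 3, - 2, - 9/17,0, 0.61, 1, 3, 8]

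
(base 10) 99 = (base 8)143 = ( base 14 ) 71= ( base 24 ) 43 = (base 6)243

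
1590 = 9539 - 7949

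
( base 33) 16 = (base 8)47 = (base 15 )29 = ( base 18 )23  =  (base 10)39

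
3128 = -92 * ( - 34 )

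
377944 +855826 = 1233770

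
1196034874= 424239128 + 771795746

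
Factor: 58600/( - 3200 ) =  - 293/16 = - 2^( - 4)*293^1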